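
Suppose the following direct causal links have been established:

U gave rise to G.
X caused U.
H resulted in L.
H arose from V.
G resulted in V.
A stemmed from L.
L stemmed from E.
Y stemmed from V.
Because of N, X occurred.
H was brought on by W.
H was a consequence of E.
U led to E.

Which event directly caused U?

Upstream contributors include N, but only X feeds directly into U.

X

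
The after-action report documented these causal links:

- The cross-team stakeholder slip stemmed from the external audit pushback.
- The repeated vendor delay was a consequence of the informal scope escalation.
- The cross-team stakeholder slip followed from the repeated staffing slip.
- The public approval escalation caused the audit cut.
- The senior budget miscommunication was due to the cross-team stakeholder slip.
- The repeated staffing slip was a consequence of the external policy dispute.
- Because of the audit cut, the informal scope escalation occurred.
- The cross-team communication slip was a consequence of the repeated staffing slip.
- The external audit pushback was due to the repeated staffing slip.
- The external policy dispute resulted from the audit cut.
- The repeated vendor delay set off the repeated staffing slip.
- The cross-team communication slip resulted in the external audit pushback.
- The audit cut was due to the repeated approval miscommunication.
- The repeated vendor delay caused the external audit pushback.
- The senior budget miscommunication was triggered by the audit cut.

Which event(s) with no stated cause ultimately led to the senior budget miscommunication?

Tracing upstream from the senior budget miscommunication: the senior budget miscommunication ← the audit cut ← the public approval escalation.
A separate upstream branch: the senior budget miscommunication ← the audit cut ← the repeated approval miscommunication.
Each of those chain origins has no stated cause.

the public approval escalation, the repeated approval miscommunication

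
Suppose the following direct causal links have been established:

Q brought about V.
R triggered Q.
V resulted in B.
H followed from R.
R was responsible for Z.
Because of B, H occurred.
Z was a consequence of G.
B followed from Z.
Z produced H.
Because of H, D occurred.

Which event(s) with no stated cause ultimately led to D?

Tracing upstream from D: D ← H ← R.
A separate upstream branch: D ← H ← Z ← G.
Each of those chain origins has no stated cause.

G, R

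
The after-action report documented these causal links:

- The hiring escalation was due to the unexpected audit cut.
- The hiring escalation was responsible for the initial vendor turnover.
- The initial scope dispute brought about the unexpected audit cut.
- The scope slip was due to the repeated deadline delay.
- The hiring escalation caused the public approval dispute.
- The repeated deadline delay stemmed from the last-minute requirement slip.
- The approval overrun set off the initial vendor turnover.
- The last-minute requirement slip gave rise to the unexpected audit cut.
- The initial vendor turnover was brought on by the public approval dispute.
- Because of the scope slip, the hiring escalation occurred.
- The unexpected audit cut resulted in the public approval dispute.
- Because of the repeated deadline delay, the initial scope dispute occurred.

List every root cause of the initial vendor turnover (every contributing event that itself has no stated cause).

Tracing upstream from the initial vendor turnover: the initial vendor turnover ← the approval overrun.
A separate upstream branch: the initial vendor turnover ← the hiring escalation ← the unexpected audit cut ← the last-minute requirement slip.
Each of those chain origins has no stated cause.

the approval overrun, the last-minute requirement slip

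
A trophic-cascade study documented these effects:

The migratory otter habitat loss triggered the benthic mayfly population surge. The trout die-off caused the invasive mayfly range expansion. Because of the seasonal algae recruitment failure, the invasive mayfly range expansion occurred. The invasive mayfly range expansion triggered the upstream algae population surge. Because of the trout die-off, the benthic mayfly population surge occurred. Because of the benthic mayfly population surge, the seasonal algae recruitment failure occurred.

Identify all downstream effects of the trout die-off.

Direct effects: the benthic mayfly population surge, the invasive mayfly range expansion.
2 steps out: the seasonal algae recruitment failure, the upstream algae population surge.
Not reachable from it: the migratory otter habitat loss.

the benthic mayfly population surge, the invasive mayfly range expansion, the seasonal algae recruitment failure, the upstream algae population surge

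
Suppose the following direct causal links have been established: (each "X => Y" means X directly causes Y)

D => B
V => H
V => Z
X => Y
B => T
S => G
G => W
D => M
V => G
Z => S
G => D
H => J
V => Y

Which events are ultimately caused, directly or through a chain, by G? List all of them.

B, D, M, T, W

Direct effects: D, W.
2 steps out: B, M.
3 steps out: T.
Not reachable from it: V, Y, H, Z, S, J, X.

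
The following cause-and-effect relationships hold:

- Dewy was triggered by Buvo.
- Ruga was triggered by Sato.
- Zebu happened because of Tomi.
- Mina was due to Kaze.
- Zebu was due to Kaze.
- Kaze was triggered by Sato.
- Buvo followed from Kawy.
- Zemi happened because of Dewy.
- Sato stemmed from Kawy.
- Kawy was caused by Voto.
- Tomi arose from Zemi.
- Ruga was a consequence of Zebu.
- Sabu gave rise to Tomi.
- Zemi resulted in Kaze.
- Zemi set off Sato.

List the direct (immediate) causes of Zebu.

Kaze, Tomi

Upstream contributors include Voto, Kawy, Buvo, Dewy, Zemi, Sabu, Sato, but only Kaze, Tomi feed directly into Zebu.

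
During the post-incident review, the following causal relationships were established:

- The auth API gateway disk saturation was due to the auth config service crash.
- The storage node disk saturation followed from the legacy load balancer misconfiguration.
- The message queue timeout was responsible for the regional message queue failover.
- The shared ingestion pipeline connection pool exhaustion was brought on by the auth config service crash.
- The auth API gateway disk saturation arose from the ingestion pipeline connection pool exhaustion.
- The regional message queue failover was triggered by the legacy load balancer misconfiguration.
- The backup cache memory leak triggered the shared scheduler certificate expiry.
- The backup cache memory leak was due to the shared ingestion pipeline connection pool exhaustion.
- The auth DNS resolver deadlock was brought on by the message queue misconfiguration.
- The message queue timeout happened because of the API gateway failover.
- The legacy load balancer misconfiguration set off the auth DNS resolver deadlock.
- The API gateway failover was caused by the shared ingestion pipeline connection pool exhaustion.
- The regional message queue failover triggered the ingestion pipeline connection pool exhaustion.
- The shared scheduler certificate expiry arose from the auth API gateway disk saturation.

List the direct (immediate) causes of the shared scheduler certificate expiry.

the auth API gateway disk saturation, the backup cache memory leak

Upstream contributors include the legacy load balancer misconfiguration, the auth config service crash, the shared ingestion pipeline connection pool exhaustion, the API gateway failover, the message queue timeout, the regional message queue failover, the ingestion pipeline connection pool exhaustion, but only the auth API gateway disk saturation, the backup cache memory leak feed directly into the shared scheduler certificate expiry.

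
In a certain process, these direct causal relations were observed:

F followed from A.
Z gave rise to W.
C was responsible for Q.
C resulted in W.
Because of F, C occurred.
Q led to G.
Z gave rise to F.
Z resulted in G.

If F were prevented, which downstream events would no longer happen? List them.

Downstream of F: C, W, Q, G.
Of those, still caused via another path: W, G.
The remainder have no surviving cause.

C, Q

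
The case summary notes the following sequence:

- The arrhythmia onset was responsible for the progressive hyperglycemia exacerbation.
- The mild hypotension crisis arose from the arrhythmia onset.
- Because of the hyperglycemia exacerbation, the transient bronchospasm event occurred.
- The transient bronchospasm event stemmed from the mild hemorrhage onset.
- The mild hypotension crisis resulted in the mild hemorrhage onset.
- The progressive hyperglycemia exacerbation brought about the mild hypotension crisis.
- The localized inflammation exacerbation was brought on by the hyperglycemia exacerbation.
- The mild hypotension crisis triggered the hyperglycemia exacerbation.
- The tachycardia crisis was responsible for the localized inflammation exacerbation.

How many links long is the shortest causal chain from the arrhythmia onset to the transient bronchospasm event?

3

Shortest chain: the arrhythmia onset → the mild hypotension crisis → the mild hemorrhage onset → the transient bronchospasm event.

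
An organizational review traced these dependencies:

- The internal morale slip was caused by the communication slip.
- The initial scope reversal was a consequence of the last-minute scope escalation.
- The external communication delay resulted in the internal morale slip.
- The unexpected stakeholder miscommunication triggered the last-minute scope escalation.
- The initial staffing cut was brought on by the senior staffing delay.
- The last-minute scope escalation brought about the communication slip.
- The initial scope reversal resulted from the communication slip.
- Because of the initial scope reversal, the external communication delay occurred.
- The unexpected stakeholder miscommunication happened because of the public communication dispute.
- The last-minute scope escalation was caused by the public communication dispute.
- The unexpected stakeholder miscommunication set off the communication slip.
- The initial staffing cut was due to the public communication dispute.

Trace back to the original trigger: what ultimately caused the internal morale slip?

Tracing upstream from the internal morale slip: the internal morale slip ← the communication slip ← the unexpected stakeholder miscommunication ← the public communication dispute.
The public communication dispute has no stated cause, so it is the root.

the public communication dispute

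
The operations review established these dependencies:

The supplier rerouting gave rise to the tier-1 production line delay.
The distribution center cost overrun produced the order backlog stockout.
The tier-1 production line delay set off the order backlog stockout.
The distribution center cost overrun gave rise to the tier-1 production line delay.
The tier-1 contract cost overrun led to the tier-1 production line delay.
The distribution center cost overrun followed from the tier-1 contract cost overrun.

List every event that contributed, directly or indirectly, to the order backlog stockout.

the distribution center cost overrun, the supplier rerouting, the tier-1 contract cost overrun, the tier-1 production line delay

Immediate causes of the order backlog stockout: the distribution center cost overrun, the tier-1 production line delay.
Further upstream: the tier-1 contract cost overrun, the supplier rerouting.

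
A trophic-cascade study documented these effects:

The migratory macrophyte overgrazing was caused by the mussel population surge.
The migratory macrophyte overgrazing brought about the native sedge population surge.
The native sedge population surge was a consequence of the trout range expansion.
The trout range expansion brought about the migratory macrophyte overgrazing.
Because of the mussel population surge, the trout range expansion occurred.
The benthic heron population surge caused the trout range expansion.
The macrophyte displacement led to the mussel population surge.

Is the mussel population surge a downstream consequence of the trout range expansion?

No

The trout range expansion leads to the migratory macrophyte overgrazing, the native sedge population surge; the mussel population surge is not among them.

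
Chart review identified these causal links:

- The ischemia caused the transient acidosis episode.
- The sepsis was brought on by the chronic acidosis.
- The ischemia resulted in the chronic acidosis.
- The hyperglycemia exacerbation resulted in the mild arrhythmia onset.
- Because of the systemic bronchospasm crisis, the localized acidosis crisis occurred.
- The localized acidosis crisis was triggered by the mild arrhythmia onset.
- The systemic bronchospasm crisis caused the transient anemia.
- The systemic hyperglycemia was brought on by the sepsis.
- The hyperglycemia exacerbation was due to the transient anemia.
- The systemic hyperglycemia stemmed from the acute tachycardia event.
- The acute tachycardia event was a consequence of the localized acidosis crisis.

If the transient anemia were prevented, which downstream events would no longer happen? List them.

the hyperglycemia exacerbation, the mild arrhythmia onset

Downstream of the transient anemia: the hyperglycemia exacerbation, the mild arrhythmia onset, the localized acidosis crisis, the acute tachycardia event, the systemic hyperglycemia.
Of those, still caused via another path: the localized acidosis crisis, the acute tachycardia event, the systemic hyperglycemia.
The remainder have no surviving cause.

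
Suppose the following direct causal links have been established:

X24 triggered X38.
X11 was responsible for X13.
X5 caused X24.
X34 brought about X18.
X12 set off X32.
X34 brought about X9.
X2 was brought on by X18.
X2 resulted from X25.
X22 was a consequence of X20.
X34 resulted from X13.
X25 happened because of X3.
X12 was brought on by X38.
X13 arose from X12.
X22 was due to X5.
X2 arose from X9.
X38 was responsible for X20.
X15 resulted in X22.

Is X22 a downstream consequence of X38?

There is a causal chain: X38 → X20 → X22.

Yes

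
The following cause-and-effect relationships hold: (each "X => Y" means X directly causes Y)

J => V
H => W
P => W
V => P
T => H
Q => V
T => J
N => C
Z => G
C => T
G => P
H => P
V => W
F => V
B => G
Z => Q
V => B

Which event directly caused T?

Upstream contributors include N, but only C feeds directly into T.

C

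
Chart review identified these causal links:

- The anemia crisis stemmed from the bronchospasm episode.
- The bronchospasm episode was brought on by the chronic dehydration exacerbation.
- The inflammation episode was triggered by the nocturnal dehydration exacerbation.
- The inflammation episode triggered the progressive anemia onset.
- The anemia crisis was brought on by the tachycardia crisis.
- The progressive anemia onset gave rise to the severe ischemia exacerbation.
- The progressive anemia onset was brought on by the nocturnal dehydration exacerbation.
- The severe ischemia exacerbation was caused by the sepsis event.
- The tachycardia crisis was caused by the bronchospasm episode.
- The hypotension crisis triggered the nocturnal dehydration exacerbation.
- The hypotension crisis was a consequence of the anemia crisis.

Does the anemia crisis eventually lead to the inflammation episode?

Yes

There is a causal chain: the anemia crisis → the hypotension crisis → the nocturnal dehydration exacerbation → the inflammation episode.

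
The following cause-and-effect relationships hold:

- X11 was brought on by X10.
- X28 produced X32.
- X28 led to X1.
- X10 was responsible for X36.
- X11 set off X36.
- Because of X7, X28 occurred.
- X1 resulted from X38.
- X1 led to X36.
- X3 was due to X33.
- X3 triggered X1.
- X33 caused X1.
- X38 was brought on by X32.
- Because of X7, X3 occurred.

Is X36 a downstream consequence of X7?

Yes

There is a causal chain: X7 → X28 → X1 → X36.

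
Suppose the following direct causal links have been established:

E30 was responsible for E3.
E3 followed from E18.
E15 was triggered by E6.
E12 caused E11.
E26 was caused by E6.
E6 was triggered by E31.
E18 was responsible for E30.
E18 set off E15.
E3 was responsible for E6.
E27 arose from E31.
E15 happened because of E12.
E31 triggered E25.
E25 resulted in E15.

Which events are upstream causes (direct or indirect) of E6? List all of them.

Immediate causes of E6: E31, E3.
Further upstream: E18, E30.

E18, E3, E30, E31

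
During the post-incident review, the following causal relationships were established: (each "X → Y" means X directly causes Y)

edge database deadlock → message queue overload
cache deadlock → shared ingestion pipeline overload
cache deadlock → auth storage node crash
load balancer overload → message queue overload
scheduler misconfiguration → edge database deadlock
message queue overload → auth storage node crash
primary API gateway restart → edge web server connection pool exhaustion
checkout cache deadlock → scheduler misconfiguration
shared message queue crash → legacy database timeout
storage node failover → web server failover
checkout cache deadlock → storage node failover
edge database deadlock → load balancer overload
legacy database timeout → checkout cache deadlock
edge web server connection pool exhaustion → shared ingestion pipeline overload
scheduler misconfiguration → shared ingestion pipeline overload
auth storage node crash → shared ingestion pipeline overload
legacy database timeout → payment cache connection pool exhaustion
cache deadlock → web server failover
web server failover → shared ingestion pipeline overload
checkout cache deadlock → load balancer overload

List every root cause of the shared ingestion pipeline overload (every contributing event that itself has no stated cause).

Tracing upstream from the shared ingestion pipeline overload: the shared ingestion pipeline overload ← the scheduler misconfiguration ← the checkout cache deadlock ← the legacy database timeout ← the shared message queue crash.
A separate upstream branch: the shared ingestion pipeline overload ← the edge web server connection pool exhaustion ← the primary API gateway restart.
A separate upstream branch: the shared ingestion pipeline overload ← the cache deadlock.
Each of those chain origins has no stated cause.

the cache deadlock, the primary API gateway restart, the shared message queue crash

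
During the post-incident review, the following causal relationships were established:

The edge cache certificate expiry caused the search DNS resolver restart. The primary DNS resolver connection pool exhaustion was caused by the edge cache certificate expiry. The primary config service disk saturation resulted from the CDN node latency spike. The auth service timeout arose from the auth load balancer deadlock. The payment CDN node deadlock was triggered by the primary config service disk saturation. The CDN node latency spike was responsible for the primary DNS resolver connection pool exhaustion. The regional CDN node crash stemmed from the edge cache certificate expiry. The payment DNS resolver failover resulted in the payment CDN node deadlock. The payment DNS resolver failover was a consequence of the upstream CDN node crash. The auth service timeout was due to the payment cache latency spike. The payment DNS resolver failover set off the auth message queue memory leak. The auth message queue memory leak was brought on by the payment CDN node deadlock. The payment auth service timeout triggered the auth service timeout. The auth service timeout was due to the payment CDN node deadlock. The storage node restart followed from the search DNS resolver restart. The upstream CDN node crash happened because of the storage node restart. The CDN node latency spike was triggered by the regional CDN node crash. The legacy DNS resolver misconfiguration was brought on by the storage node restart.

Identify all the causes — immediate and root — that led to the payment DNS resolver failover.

the edge cache certificate expiry, the search DNS resolver restart, the storage node restart, the upstream CDN node crash

Immediate cause of the payment DNS resolver failover: the upstream CDN node crash.
Further upstream: the edge cache certificate expiry, the search DNS resolver restart, the storage node restart.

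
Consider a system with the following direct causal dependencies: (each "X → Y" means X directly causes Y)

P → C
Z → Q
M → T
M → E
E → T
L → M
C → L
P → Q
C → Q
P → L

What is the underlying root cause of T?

P

Tracing upstream from T: T ← M ← L ← P.
P has no stated cause, so it is the root.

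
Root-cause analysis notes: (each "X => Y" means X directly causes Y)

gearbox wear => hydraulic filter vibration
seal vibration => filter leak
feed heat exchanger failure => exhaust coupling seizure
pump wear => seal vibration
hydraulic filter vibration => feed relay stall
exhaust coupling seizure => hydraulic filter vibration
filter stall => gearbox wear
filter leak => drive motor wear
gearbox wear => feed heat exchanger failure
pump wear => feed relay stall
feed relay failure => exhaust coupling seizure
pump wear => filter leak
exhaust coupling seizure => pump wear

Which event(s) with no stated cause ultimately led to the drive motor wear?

Tracing upstream from the drive motor wear: the drive motor wear ← the filter leak ← the pump wear ← the exhaust coupling seizure ← the feed heat exchanger failure ← the gearbox wear ← the filter stall.
A separate upstream branch: the drive motor wear ← the filter leak ← the pump wear ← the exhaust coupling seizure ← the feed relay failure.
Each of those chain origins has no stated cause.

the feed relay failure, the filter stall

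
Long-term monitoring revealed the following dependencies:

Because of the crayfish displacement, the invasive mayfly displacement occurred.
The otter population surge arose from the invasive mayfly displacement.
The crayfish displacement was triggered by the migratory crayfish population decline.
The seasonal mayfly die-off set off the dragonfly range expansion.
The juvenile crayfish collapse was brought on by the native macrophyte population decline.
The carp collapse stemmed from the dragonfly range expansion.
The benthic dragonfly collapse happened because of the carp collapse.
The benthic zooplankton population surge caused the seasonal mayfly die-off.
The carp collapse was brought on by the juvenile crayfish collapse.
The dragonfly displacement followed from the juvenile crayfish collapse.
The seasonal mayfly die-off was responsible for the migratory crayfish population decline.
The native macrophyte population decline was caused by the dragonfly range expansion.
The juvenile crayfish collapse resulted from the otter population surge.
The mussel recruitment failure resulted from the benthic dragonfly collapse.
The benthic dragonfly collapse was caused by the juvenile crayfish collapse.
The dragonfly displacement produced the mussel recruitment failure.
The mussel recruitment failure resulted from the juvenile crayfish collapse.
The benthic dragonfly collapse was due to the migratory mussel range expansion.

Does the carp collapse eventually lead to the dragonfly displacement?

The carp collapse leads to the benthic dragonfly collapse, the mussel recruitment failure; the dragonfly displacement is not among them.

No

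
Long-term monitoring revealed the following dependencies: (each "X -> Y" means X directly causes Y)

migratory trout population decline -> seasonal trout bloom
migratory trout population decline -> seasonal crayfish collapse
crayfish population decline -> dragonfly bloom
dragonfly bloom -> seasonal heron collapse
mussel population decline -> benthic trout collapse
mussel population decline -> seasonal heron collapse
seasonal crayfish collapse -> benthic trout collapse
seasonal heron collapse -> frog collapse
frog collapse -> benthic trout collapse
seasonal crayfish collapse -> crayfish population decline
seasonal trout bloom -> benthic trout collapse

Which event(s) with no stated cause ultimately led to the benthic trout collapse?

Tracing upstream from the benthic trout collapse: the benthic trout collapse ← the mussel population decline.
A separate upstream branch: the benthic trout collapse ← the seasonal crayfish collapse ← the migratory trout population decline.
Each of those chain origins has no stated cause.

the migratory trout population decline, the mussel population decline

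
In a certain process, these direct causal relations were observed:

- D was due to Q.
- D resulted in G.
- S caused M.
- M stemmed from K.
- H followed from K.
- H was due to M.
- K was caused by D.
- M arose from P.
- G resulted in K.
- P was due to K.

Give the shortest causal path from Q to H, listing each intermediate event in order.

Q → D → K → H

Q → D
D → K
K → H
Length: 3 steps.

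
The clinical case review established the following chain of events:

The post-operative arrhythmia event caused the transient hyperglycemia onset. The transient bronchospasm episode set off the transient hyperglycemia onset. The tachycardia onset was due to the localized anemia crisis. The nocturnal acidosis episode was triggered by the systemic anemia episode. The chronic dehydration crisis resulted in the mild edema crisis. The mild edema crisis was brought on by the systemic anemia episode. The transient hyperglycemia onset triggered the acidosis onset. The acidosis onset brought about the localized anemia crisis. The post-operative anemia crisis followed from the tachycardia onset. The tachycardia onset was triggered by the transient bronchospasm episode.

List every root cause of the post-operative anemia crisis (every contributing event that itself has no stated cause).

Tracing upstream from the post-operative anemia crisis: the post-operative anemia crisis ← the tachycardia onset ← the transient bronchospasm episode.
A separate upstream branch: the post-operative anemia crisis ← the tachycardia onset ← the localized anemia crisis ← the acidosis onset ← the transient hyperglycemia onset ← the post-operative arrhythmia event.
Each of those chain origins has no stated cause.

the post-operative arrhythmia event, the transient bronchospasm episode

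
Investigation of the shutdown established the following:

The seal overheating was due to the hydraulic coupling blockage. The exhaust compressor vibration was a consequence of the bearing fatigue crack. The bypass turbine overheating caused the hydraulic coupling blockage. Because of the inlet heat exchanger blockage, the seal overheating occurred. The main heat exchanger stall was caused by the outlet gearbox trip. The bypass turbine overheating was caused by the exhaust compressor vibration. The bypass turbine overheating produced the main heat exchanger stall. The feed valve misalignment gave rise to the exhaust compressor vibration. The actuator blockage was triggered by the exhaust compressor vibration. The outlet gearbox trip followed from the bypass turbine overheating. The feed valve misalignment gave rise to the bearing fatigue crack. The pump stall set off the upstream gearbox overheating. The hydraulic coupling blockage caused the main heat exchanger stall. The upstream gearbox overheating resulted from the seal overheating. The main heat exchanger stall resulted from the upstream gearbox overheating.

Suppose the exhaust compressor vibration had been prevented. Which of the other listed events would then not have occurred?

Downstream of the exhaust compressor vibration: the actuator blockage, the bypass turbine overheating, the hydraulic coupling blockage, the seal overheating, the outlet gearbox trip, the upstream gearbox overheating, the main heat exchanger stall.
Of those, still caused via another path: the seal overheating, the upstream gearbox overheating, the main heat exchanger stall.
The remainder have no surviving cause.

the actuator blockage, the bypass turbine overheating, the hydraulic coupling blockage, the outlet gearbox trip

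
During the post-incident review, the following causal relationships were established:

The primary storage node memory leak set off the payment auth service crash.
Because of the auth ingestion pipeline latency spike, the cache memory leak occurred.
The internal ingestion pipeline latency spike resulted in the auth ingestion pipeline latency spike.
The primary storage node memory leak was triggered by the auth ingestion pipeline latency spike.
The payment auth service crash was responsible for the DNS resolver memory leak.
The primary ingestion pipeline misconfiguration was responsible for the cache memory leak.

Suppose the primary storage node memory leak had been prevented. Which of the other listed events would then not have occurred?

the DNS resolver memory leak, the payment auth service crash

Downstream of the primary storage node memory leak: the payment auth service crash, the DNS resolver memory leak.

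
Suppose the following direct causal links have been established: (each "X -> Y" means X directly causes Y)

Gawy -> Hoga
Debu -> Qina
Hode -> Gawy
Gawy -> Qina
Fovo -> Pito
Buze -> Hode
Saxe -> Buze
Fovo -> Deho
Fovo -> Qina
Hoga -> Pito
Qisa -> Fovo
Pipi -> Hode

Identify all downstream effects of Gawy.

Direct effects: Qina, Hoga.
2 steps out: Pito.
Not reachable from it: Qisa, Pipi, Saxe, Buze, Fovo, Hode, Deho, Debu.

Hoga, Pito, Qina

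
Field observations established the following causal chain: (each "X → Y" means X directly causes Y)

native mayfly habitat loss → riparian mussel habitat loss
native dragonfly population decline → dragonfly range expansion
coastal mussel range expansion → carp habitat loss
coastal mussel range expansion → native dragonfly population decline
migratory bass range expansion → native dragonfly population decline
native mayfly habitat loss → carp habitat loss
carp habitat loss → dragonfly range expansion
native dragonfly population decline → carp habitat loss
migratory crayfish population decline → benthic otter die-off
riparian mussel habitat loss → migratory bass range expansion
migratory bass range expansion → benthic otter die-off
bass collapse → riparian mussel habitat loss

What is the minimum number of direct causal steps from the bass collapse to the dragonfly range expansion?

4

Shortest chain: the bass collapse → the riparian mussel habitat loss → the migratory bass range expansion → the native dragonfly population decline → the dragonfly range expansion.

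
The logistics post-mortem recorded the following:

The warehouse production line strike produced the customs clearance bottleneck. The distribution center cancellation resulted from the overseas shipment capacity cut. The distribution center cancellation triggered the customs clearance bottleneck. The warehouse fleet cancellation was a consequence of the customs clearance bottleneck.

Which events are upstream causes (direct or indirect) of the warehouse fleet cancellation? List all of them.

Immediate cause of the warehouse fleet cancellation: the customs clearance bottleneck.
Further upstream: the overseas shipment capacity cut, the distribution center cancellation, the warehouse production line strike.

the customs clearance bottleneck, the distribution center cancellation, the overseas shipment capacity cut, the warehouse production line strike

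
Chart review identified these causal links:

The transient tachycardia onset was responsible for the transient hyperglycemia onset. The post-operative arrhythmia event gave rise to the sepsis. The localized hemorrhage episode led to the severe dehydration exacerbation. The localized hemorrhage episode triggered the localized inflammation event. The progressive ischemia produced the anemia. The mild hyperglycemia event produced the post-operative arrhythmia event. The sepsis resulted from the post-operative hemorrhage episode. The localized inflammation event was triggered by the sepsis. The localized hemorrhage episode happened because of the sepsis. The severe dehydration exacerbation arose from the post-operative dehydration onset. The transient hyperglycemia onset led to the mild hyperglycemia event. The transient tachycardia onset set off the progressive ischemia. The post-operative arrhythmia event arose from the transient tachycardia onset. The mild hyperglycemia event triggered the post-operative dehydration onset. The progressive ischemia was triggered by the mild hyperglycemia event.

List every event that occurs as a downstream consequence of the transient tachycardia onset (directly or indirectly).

the anemia, the localized hemorrhage episode, the localized inflammation event, the mild hyperglycemia event, the post-operative arrhythmia event, the post-operative dehydration onset, the progressive ischemia, the sepsis, the severe dehydration exacerbation, the transient hyperglycemia onset

Direct effects: the transient hyperglycemia onset, the post-operative arrhythmia event, the progressive ischemia.
2 steps out: the mild hyperglycemia event, the anemia, the sepsis.
3 steps out: the post-operative dehydration onset, the localized hemorrhage episode, the localized inflammation event.
4 steps out: the severe dehydration exacerbation.
Not reachable from it: the post-operative hemorrhage episode.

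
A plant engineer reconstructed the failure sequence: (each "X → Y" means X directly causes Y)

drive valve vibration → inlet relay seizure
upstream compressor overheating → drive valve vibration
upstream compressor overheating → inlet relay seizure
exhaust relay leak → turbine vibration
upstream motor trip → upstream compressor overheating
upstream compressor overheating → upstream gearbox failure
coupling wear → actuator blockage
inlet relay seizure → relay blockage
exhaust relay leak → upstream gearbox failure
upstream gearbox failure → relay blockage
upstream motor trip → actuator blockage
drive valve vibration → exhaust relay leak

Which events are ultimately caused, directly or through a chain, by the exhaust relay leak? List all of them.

Direct effects: the turbine vibration, the upstream gearbox failure.
2 steps out: the relay blockage.
Not reachable from it: the upstream motor trip, the actuator blockage, the upstream compressor overheating, the drive valve vibration, the inlet relay seizure, the coupling wear.

the relay blockage, the turbine vibration, the upstream gearbox failure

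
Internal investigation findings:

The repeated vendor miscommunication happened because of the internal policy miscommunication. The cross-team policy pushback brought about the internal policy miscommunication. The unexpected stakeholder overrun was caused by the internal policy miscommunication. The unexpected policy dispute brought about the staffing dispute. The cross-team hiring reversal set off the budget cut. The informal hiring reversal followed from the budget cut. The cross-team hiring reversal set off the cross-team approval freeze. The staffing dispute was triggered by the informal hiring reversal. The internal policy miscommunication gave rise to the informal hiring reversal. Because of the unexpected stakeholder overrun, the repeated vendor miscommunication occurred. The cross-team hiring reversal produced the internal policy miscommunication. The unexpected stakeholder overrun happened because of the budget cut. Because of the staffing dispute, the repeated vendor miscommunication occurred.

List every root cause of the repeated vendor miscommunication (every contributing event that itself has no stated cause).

the cross-team hiring reversal, the cross-team policy pushback, the unexpected policy dispute

Tracing upstream from the repeated vendor miscommunication: the repeated vendor miscommunication ← the internal policy miscommunication ← the cross-team hiring reversal.
A separate upstream branch: the repeated vendor miscommunication ← the internal policy miscommunication ← the cross-team policy pushback.
A separate upstream branch: the repeated vendor miscommunication ← the staffing dispute ← the unexpected policy dispute.
Each of those chain origins has no stated cause.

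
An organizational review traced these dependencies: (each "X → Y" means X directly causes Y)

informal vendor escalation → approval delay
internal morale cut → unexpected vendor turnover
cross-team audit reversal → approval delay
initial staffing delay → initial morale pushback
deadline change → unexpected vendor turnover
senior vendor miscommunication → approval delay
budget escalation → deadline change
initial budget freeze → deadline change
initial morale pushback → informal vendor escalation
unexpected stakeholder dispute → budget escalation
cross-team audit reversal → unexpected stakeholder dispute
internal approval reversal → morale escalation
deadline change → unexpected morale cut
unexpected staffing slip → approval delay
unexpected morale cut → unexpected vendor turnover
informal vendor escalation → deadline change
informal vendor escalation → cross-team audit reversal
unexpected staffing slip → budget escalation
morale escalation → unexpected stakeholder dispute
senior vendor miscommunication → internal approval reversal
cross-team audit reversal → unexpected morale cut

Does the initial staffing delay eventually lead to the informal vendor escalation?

Yes

There is a causal chain: the initial staffing delay → the initial morale pushback → the informal vendor escalation.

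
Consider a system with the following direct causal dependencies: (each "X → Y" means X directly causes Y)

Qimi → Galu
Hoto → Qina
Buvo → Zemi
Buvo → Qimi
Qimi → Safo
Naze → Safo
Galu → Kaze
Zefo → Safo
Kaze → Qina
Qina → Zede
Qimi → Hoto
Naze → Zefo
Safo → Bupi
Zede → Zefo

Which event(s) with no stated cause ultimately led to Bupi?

Tracing upstream from Bupi: Bupi ← Safo ← Qimi ← Buvo.
A separate upstream branch: Bupi ← Safo ← Naze.
Each of those chain origins has no stated cause.

Buvo, Naze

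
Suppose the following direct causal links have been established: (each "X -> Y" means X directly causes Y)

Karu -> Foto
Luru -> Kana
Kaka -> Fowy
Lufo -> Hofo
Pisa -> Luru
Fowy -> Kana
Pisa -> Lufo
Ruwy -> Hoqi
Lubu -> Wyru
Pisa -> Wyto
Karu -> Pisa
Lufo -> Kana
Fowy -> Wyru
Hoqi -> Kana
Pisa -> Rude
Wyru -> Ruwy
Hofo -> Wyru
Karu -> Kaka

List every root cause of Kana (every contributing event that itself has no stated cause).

Tracing upstream from Kana: Kana ← Luru ← Pisa ← Karu.
A separate upstream branch: Kana ← Hoqi ← Ruwy ← Wyru ← Lubu.
Each of those chain origins has no stated cause.

Karu, Lubu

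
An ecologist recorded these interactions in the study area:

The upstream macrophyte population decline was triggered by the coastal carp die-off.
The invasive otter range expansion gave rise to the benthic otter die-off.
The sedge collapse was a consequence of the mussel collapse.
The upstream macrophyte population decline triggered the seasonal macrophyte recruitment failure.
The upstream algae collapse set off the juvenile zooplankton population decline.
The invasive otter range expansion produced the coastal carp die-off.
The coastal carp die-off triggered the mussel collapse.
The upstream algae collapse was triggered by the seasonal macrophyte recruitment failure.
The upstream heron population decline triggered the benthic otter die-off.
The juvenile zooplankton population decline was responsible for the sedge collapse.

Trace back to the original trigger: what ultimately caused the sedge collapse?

the invasive otter range expansion

Tracing upstream from the sedge collapse: the sedge collapse ← the mussel collapse ← the coastal carp die-off ← the invasive otter range expansion.
The invasive otter range expansion has no stated cause, so it is the root.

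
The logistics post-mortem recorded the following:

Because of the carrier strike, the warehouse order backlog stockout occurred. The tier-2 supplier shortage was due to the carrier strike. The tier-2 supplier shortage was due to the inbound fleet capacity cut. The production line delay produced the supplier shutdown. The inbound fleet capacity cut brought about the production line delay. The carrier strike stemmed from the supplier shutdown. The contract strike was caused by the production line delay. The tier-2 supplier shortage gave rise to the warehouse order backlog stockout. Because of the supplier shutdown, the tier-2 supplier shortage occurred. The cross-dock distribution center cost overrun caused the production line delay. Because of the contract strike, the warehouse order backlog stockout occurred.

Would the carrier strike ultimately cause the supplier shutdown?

The carrier strike leads to the tier-2 supplier shortage, the warehouse order backlog stockout; the supplier shutdown is not among them.

No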